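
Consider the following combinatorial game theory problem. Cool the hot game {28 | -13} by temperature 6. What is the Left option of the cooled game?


Original game: {28 | -13} (a switch {a | b} with a > b).
Cooling by t (for t below the temperature (a - b)/2 = 41/2) taxes each move by t: {a | b} cooled by t is {a - t | b + t}.
Cooling amount: t = 6
Cooled Left option: 28 - 6 = 22
Cooled Right option: -13 + 6 = -7
Cooled game: {22 | -7}
Left option = 22

22


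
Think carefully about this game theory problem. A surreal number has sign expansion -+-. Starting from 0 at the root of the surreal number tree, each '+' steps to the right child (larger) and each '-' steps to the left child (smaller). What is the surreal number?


Sign expansion: -+-
Rule: track bounds (lo, hi), initially (-inf, +inf). On '+', the current value becomes lo and we move to the simplest number in (value, hi): value + 1 if hi = +inf, otherwise the midpoint (value + hi)/2. On '-', the current value becomes hi and we move to value - 1 if lo = -inf, otherwise the midpoint (lo + value)/2.
Start at 0.
Step 1: sign = -, move left. Bounds: (-inf, 0). Value = -1
Step 2: sign = +, move right. Bounds: (-1, 0). Value = -1/2
Step 3: sign = -, move left. Bounds: (-1, -1/2). Value = -3/4
The surreal number with sign expansion -+- is -3/4.

-3/4


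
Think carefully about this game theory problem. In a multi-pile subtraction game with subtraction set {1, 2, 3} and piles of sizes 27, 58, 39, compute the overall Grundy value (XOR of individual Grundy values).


Subtraction set: {1, 2, 3}
For this subtraction set, G(n) = n mod 4 (period = max + 1 = 4).
Pile 1 (size 27): G(27) = 27 mod 4 = 3
Pile 2 (size 58): G(58) = 58 mod 4 = 2
Pile 3 (size 39): G(39) = 39 mod 4 = 3
Total Grundy value = XOR of all: 3 XOR 2 XOR 3 = 2

2


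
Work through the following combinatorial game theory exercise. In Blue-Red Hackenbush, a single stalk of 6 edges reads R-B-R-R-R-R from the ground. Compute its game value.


Edges (from ground): R-B-R-R-R-R
By Berlekamp's sign-expansion rule, a Blue-Red Hackenbush stalk has the value of the surreal number whose sign sequence is the edge sequence with B -> + and R -> -.
Sign sequence: -+----
Trace the sign expansion in the surreal number tree, starting from 0:
Edge 1: R (sign -) -> bounds (-inf, 0), value = -1
Edge 2: B (sign +) -> bounds (-1, 0), value = -1/2
Edge 3: R (sign -) -> bounds (-1, -1/2), value = -3/4
Edge 4: R (sign -) -> bounds (-1, -3/4), value = -7/8
Edge 5: R (sign -) -> bounds (-1, -7/8), value = -15/16
Edge 6: R (sign -) -> bounds (-1, -15/16), value = -31/32
Game value = -31/32

-31/32


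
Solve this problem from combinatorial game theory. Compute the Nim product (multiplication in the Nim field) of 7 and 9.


Nim multiplication is bilinear over XOR: (u XOR v) * w = (u*w) XOR (v*w).
So we split each operand into its bit components and XOR the pairwise Nim products.
7 = 1 + 2 + 4 (as XOR of powers of 2).
9 = 1 + 8 (as XOR of powers of 2).
Using the standard Nim-product table on single bits:
  2*2 = 3,   2*4 = 8,   2*8 = 12,
  4*4 = 6,   4*8 = 11,  8*8 = 13,
and  1*x = x (identity), k*l = l*k (commutative).
Pairwise Nim products:
  1 * 1 = 1
  1 * 8 = 8
  2 * 1 = 2
  2 * 8 = 12
  4 * 1 = 4
  4 * 8 = 11
XOR them: 1 XOR 8 XOR 2 XOR 12 XOR 4 XOR 11 = 8.
Result: 7 * 9 = 8 (in Nim).

8


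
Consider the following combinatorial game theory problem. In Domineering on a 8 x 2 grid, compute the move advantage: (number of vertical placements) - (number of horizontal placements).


Board is 8 x 2 (rows x cols).
Left (vertical) placements: (rows-1) * cols = 7 * 2 = 14
Right (horizontal) placements: rows * (cols-1) = 8 * 1 = 8
Advantage = Left - Right = 14 - 8 = 6

6


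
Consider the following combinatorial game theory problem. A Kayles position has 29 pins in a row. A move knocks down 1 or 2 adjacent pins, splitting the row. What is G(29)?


Kayles: a move removes 1 or 2 adjacent pins from a contiguous row.
Removing pins from a row of k leaves two independent rows (a, b) with a + b = k - 1 (one pin) or a + b = k - 2 (two pins); an end removal gives a = 0.
By Sprague-Grundy, G(k) = mex{ G(a) XOR G(b) } over all these splits. G(0) = 0.
G(1): splits (0,0):0^0=0 -> mex({0}) = 1
G(2): splits (0,1):0^1=1 (0,0):0^0=0 -> mex({0, 1}) = 2
G(3): splits (0,2):0^2=2 (1,1):1^1=0 (0,1):0^1=1 -> mex({0, 1, 2}) = 3
G(4): splits (0,3):0^3=3 (1,2):1^2=3 (0,2):0^2=2 (1,1):1^1=0 -> mex({0, 2, 3}) = 1
G(5): splits (0,4):0^1=1 (1,3):1^3=2 (2,2):2^2=0 (0,3):0^3=3 (1,2):1^2=3 -> mex({0, 1, 2, 3}) = 4
G(6) = mex({0, 1, 2, 4}) = 3
G(7) = mex({0, 1, 3, 4, 5}) = 2
G(8) = mex({0, 2, 3, 5, 6}) = 1
G(9) = mex({0, 1, 2, 3, 6, 7}) = 4
G(10) = mex({0, 1, 3, 4, 5, 7}) = 2
G(11) = mex({0, 1, 2, 3, 4, 5}) = 6
G(12) = mex({0, 1, 2, 3, 5, 6, 7}) = 4
G(13) = mex({0, 2, 3, 4, 6, 7}) = 1
G(14) = mex({0, 1, 4, 5, 6, 7}) = 2
G(15) = mex({0, 1, 2, 3, 4, 5, 6}) = 7
G(16) = mex({0, 2, 3, 5, 6, 7}) = 1
G(17) = mex({0, 1, 2, 3, 5, 6, 7}) = 4
G(18) = mex({0, 1, 2, 4, 5, 6}) = 3
G(19) = mex({0, 1, 3, 4, 5, 7}) = 2
G(20) = mex({0, 2, 3, 4, 5, 6, 7}) = 1
G(21) = mex({0, 1, 2, 3, 5, 6, 7}) = 4
G(22) = mex({0, 1, 2, 3, 4, 5, 7}) = 6
G(23) = mex({0, 1, 2, 3, 4, 5, 6}) = 7
G(24) = mex({0, 1, 2, 3, 5, 6, 7}) = 4
G(25) = mex({0, 2, 3, 4, 6, 7}) = 1
G(26) = mex({0, 1, 3, 4, 5, 6, 7}) = 2
G(27) = mex({0, 1, 2, 3, 4, 5, 6, 7}) = 8
G(28) = mex({0, 1, 2, 3, 4, 6, 7, 8}) = 5
G(29) = mex({0, 1, 2, 3, 5, 6, 7, 8, 9}) = 4
Therefore G(29) = 4.

4


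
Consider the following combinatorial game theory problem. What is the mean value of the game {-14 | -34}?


Game = {-14 | -34}, a switch {a | b} with numbers a > b.
Its thermograph has left wall a - t and right wall b + t, which meet at t = (a - b)/2, where both equal (a + b)/2. So the mast (mean value) is at (a + b)/2.
Mean = (-14 + (-34))/2 = -48/2 = -24

-24


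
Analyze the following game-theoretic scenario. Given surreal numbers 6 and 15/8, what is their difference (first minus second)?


x = 6, y = 15/8
Converting to common denominator: 8
x = 48/8, y = 15/8
x - y = 6 - 15/8 = 33/8

33/8


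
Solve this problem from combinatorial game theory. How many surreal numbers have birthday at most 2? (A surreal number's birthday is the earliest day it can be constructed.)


Day 0: {|} = 0 is born. Count = 1.
Day n: the number of surreal numbers born by day n is 2^(n+1) - 1.
By day 0: 2^1 - 1 = 1
By day 1: 2^2 - 1 = 3
By day 2: 2^3 - 1 = 7
By day 2: 7 surreal numbers.

7


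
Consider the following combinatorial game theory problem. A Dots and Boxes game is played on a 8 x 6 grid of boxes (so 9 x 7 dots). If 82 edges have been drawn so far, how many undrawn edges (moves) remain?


Grid: 8 x 6 boxes, i.e. 9 rows and 7 columns of dots.
Horizontal edges: (rows + 1) * cols = 9 * 6 = 54
Vertical edges: rows * (cols + 1) = 8 * 7 = 56
Total edges: 54 + 56 = 110
Edges drawn: 82
Remaining: 110 - 82 = 28

28


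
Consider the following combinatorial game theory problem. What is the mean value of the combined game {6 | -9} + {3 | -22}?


G1 = {6 | -9}, G2 = {3 | -22}
Each is a switch {a | b} with numbers a > b; its mean value is (a + b)/2, and mean value is additive over game sums: m(G1 + G2) = m(G1) + m(G2).
Mean of G1 = (6 + (-9))/2 = -3/2 = -3/2
Mean of G2 = (3 + (-22))/2 = -19/2 = -19/2
Mean of G1 + G2 = -3/2 + -19/2 = -11

-11


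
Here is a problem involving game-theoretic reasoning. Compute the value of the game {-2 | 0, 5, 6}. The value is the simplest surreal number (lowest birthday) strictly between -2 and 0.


Left options: {-2}, max = -2
Right options: {0, 5, 6}, min = 0
All options are numbers and max(Left) < min(Right), so by the simplicity theorem the value is the simplest (earliest-born) number strictly between -2 and 0.
The only integer strictly between -2 and 0 is -1.
No non-integer in the interval can be simpler: if x is a non-integer in the interval, then floor(x) or ceil(x) also lies in the interval (the interval contains an integer), and both are proper prefixes of x's sign expansion, i.e. born earlier. So the game value is -1.
Game value = -1

-1


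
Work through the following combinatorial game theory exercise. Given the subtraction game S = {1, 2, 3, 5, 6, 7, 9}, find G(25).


The subtraction set is S = {1, 2, 3, 5, 6, 7, 9}.
G(k) = mex{ G(k - s) : s in S, s <= k }. We compute iteratively: G(0) = 0.
G(1) = mex({0}) = 1
G(2) = mex({0, 1}) = 2
G(3) = mex({0, 1, 2}) = 3
G(4) = mex({1, 2, 3}) = 0
G(5) = mex({0, 2, 3}) = 1
G(6) = mex({0, 1, 3}) = 2
G(7) = mex({0, 1, 2}) = 3
G(8) = mex({1, 2, 3}) = 0
G(9) = mex({0, 2, 3}) = 1
G(10) = mex({0, 1, 3}) = 2
G(11) = mex({0, 1, 2}) = 3
G(12) = mex({1, 2, 3}) = 0
Observe that G(4)..G(12) = 0, 1, 2, 3, 0, 1, 2, 3, 0 repeats G(0)..G(8) = 0, 1, 2, 3, 0, 1, 2, 3, 0.
For k >= max(S) = 9, G(k) is determined by the previous 9 values G(k-9)..G(k-1); a window of 9 consecutive values has recurred shifted by 4, so by induction G(k + 4) = G(k) for all k >= 0: the sequence is periodic from the start with period 4.
One period: G(0..3) = 0, 1, 2, 3.
25 mod 4 = 1, so G(25) = G(1) = 1.

1


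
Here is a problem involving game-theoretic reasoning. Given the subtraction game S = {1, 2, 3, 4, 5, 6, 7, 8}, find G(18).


The subtraction set is S = {1, 2, 3, 4, 5, 6, 7, 8}.
G(k) = mex{ G(k - s) : s in S, s <= k }. We compute iteratively: G(0) = 0.
G(1) = mex({0}) = 1
G(2) = mex({0, 1}) = 2
G(3) = mex({0, 1, 2}) = 3
G(4) = mex({0, 1, 2, 3}) = 4
G(5) = mex({0, 1, 2, 3, 4}) = 5
G(6) = mex({0, 1, 2, 3, 4, 5}) = 6
G(7) = mex({0, 1, 2, 3, 4, 5, 6}) = 7
G(8) = mex({0, 1, 2, 3, 4, 5, 6, 7}) = 8
G(9) = mex({1, 2, 3, 4, 5, 6, 7, 8}) = 0
G(10) = mex({0, 2, 3, 4, 5, 6, 7, 8}) = 1
G(11) = mex({0, 1, 3, 4, 5, 6, 7, 8}) = 2
G(12) = mex({0, 1, 2, 4, 5, 6, 7, 8}) = 3
G(13) = mex({0, 1, 2, 3, 5, 6, 7, 8}) = 4
G(14) = mex({0, 1, 2, 3, 4, 6, 7, 8}) = 5
G(15) = mex({0, 1, 2, 3, 4, 5, 7, 8}) = 6
G(16) = mex({0, 1, 2, 3, 4, 5, 6, 8}) = 7
Observe that G(9)..G(16) = 0, 1, 2, 3, 4, 5, 6, 7 repeats G(0)..G(7) = 0, 1, 2, 3, 4, 5, 6, 7.
For k >= max(S) = 8, G(k) is determined by the previous 8 values G(k-8)..G(k-1); a window of 8 consecutive values has recurred shifted by 9, so by induction G(k + 9) = G(k) for all k >= 0: the sequence is periodic from the start with period 9.
One period: G(0..8) = 0, 1, 2, 3, 4, 5, 6, 7, 8.
18 mod 9 = 0, so G(18) = G(0) = 0.

0


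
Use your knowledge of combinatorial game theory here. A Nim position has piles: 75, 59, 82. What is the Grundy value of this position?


We need the XOR (exclusive or) of all pile sizes.
After XOR-ing pile 1 (size 75): 0 XOR 75 = 75
After XOR-ing pile 2 (size 59): 75 XOR 59 = 112
After XOR-ing pile 3 (size 82): 112 XOR 82 = 34
The Nim-value of this position is 34.

34


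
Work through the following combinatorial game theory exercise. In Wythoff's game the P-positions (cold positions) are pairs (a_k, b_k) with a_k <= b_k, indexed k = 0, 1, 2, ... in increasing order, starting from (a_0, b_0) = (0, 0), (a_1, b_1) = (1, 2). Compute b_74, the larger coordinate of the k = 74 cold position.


By Wythoff's theorem, a_k = floor(k * phi) and b_k = floor(k * phi^2) = a_k + k, where phi = (1 + sqrt(5))/2 is the golden ratio.
phi = (1 + sqrt(5))/2 = 1.618034
phi^2 = phi + 1 = 2.618034
k = 74
k * phi^2 = 74 * 2.618034 = 193.734515
b_74 = floor(k * phi^2) = 193 (check: a_74 + k = 119 + 74 = 193)

193


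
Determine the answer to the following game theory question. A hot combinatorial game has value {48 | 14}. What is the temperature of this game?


The game is {48 | 14}, a switch {a | b} with numbers a > b.
Cooling {a | b} by t gives {a - t | b + t}, which stops being hot when a - t = b + t, i.e. at t = (a - b)/2. So the temperature of a switch is (a - b)/2.
Temperature = (Left option - Right option) / 2
= (48 - (14)) / 2
= 34 / 2
= 17

17


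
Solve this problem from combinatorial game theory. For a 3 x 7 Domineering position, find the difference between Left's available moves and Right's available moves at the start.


Board is 3 x 7 (rows x cols).
Left (vertical) placements: (rows-1) * cols = 2 * 7 = 14
Right (horizontal) placements: rows * (cols-1) = 3 * 6 = 18
Advantage = Left - Right = 14 - 18 = -4

-4


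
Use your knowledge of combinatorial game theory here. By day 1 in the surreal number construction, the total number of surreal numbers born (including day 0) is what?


Day 0: {|} = 0 is born. Count = 1.
Day n: the number of surreal numbers born by day n is 2^(n+1) - 1.
By day 0: 2^1 - 1 = 1
By day 1: 2^2 - 1 = 3
By day 1: 3 surreal numbers.

3


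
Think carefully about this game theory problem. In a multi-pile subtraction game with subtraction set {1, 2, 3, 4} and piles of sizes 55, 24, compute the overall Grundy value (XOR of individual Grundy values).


Subtraction set: {1, 2, 3, 4}
For this subtraction set, G(n) = n mod 5 (period = max + 1 = 5).
Pile 1 (size 55): G(55) = 55 mod 5 = 0
Pile 2 (size 24): G(24) = 24 mod 5 = 4
Total Grundy value = XOR of all: 0 XOR 4 = 4

4


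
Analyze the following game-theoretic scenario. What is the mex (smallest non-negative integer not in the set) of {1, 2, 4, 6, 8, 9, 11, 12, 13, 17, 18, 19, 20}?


Set = {1, 2, 4, 6, 8, 9, 11, 12, 13, 17, 18, 19, 20}
0 is NOT in the set. This is the mex.
mex = 0

0


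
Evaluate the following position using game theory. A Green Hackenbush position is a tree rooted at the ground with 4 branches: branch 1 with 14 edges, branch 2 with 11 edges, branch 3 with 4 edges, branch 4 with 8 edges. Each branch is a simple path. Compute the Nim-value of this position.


The tree has 4 branches from the ground vertex.
In Green Hackenbush, the Nim-value of a simple path of length k is k.
Branch 1: length 14, Nim-value = 14
Branch 2: length 11, Nim-value = 11
Branch 3: length 4, Nim-value = 4
Branch 4: length 8, Nim-value = 8
Total Nim-value = XOR of all branch values:
0 XOR 14 = 14
14 XOR 11 = 5
5 XOR 4 = 1
1 XOR 8 = 9
Nim-value of the tree = 9

9


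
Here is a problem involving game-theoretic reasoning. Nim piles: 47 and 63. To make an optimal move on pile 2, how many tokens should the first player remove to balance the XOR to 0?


Piles: 47 and 63
Current XOR: 47 XOR 63 = 16 (non-zero, so this is an N-position).
To make the XOR zero, we need to find a move that balances the piles.
For pile 2 (size 63): target = 63 XOR 16 = 47
We reduce pile 2 from 63 to 47.
Tokens removed: 63 - 47 = 16
Verification: 47 XOR 47 = 0

16


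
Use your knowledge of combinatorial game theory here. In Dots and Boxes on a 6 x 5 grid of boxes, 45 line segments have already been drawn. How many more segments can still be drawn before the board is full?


Grid: 6 x 5 boxes, i.e. 7 rows and 6 columns of dots.
Horizontal edges: (rows + 1) * cols = 7 * 5 = 35
Vertical edges: rows * (cols + 1) = 6 * 6 = 36
Total edges: 35 + 36 = 71
Edges drawn: 45
Remaining: 71 - 45 = 26

26


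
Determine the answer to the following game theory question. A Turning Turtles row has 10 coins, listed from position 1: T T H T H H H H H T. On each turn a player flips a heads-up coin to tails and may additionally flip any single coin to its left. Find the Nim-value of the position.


Coins: T T H T H H H H H T
Key fact: a single head at position k behaves exactly like a Nim heap of size k (turning it to T and optionally flipping a coin at j < k corresponds to moving the heap from k to j, or to 0), and heads combine as a disjunctive sum (two heads at the same place would cancel, matching j XOR j = 0). So the Nim-value is the XOR of the 1-indexed positions of the heads.
Face-up positions (1-indexed): [3, 5, 6, 7, 8, 9]
XOR 0 with 3: 0 XOR 3 = 3
XOR 3 with 5: 3 XOR 5 = 6
XOR 6 with 6: 6 XOR 6 = 0
XOR 0 with 7: 0 XOR 7 = 7
XOR 7 with 8: 7 XOR 8 = 15
XOR 15 with 9: 15 XOR 9 = 6
Nim-value = 6

6


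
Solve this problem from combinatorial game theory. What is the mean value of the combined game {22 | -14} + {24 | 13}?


G1 = {22 | -14}, G2 = {24 | 13}
Each is a switch {a | b} with numbers a > b; its mean value is (a + b)/2, and mean value is additive over game sums: m(G1 + G2) = m(G1) + m(G2).
Mean of G1 = (22 + (-14))/2 = 8/2 = 4
Mean of G2 = (24 + (13))/2 = 37/2 = 37/2
Mean of G1 + G2 = 4 + 37/2 = 45/2

45/2


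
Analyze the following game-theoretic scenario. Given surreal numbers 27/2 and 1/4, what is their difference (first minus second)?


x = 27/2, y = 1/4
Converting to common denominator: 4
x = 54/4, y = 1/4
x - y = 27/2 - 1/4 = 53/4

53/4


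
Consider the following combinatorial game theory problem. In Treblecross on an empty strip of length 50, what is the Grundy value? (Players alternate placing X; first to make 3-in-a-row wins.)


Treblecross: place X on empty cells; 3-in-a-row wins.
Playing within two cells of an existing X lets the opponent win at once, so sensible play treats the cells i-2..i+2 around each X as dead. The player left with no safe cell loses, so this is a normal-play take-away game on strips of safe cells.
Placing X at cell i (0-indexed) of a strip of k safe cells leaves independent strips of sizes max(0, i-2) and max(0, k-i-3). Hence G(k) = mex{ G(max(0,i-2)) XOR G(max(0,k-i-3)) : 0 <= i < k }, with G(0) = 0.
G(1): splits (0,0):0^0=0 -> mex({0}) = 1
G(2): splits (0,0):0^0=0 -> mex({0}) = 1
G(3): splits (0,0):0^0=0 -> mex({0}) = 1
G(4): splits (0,1):0^1=1 (0,0):0^0=0 -> mex({0, 1}) = 2
G(5): splits (0,2):0^1=1 (0,1):0^1=1 (0,0):0^0=0 -> mex({0, 1}) = 2
G(6) = mex({1}) = 0
G(7) = mex({0, 1, 2}) = 3
G(8) = mex({0, 1, 2}) = 3
G(9) = mex({0, 2}) = 1
G(10) = mex({0, 2, 3}) = 1
G(11) = mex({0, 3}) = 1
G(12) = mex({1, 3}) = 0
G(13) = mex({0, 1, 2, 3}) = 4
G(14) = mex({0, 1, 2}) = 3
G(15) = mex({0, 1, 2}) = 3
G(16) = mex({0, 1, 2, 4}) = 3
G(17) = mex({0, 1, 3, 4}) = 2
G(18) = mex({0, 1, 3, 4}) = 2
G(19) = mex({0, 1, 3, 5}) = 2
G(20) = mex({0, 1, 2, 3, 5}) = 4
G(21) = mex({0, 1, 2, 3, 5}) = 4
G(22) = mex({1, 2, 6}) = 0
G(23) = mex({0, 1, 2, 3, 4, 6}) = 5
G(24) = mex({0, 1, 2, 3, 4}) = 5
G(25) = mex({0, 1, 3, 4, 7}) = 2
G(26) = mex({0, 1, 3, 4, 5, 7}) = 2
G(27) = mex({0, 1, 3, 5}) = 2
G(28) = mex({0, 1, 2, 5}) = 3
G(29) = mex({0, 1, 2, 4, 5, 6}) = 3
G(30) = mex({1, 2, 4, 6}) = 0
G(31) = mex({0, 1, 2, 3, 4, 6}) = 5
G(32) = mex({1, 2, 3, 4, 7}) = 0
G(33) = mex({0, 3, 7}) = 1
G(34) = mex({0, 2, 3, 5, 7}) = 1
G(35) = mex({0, 2, 3, 5, 6}) = 1
G(36) = mex({0, 1, 2, 5, 6}) = 3
G(37) = mex({0, 1, 2, 4, 5, 6}) = 3
G(38) = mex({0, 1, 2, 4}) = 3
G(39) = mex({0, 1, 2, 3, 4, 7}) = 5
G(40) = mex({0, 1, 2, 3, 4, 5, 7}) = 6
G(41) = mex({0, 1, 2, 3, 5, 7}) = 4
G(42) = mex({0, 1, 2, 3, 5, 6, 7}) = 4
G(43) = mex({0, 2, 3, 5, 6}) = 1
G(44) = mex({1, 2, 3, 4, 5, 6}) = 0
G(45) = mex({0, 1, 2, 3, 4, 6, 7}) = 5
G(46) = mex({0, 1, 2, 3, 4, 7}) = 5
G(47) = mex({0, 1, 2, 3, 4, 5, 7}) = 6
G(48) = mex({0, 1, 2, 3, 4, 5, 7}) = 6
G(49) = mex({0, 1, 3, 4, 5, 7}) = 2
G(50) = mex({0, 1, 2, 3, 4, 5, 6}) = 7
Therefore G(50) = 7.

7


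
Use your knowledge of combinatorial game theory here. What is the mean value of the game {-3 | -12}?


Game = {-3 | -12}, a switch {a | b} with numbers a > b.
Its thermograph has left wall a - t and right wall b + t, which meet at t = (a - b)/2, where both equal (a + b)/2. So the mast (mean value) is at (a + b)/2.
Mean = (-3 + (-12))/2 = -15/2 = -15/2

-15/2


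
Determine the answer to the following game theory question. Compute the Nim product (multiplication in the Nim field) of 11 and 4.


Nim multiplication is bilinear over XOR: (u XOR v) * w = (u*w) XOR (v*w).
So we split each operand into its bit components and XOR the pairwise Nim products.
11 = 1 + 2 + 8 (as XOR of powers of 2).
4 = 4 (as XOR of powers of 2).
Using the standard Nim-product table on single bits:
  2*2 = 3,   2*4 = 8,   2*8 = 12,
  4*4 = 6,   4*8 = 11,  8*8 = 13,
and  1*x = x (identity), k*l = l*k (commutative).
Pairwise Nim products:
  1 * 4 = 4
  2 * 4 = 8
  8 * 4 = 11
XOR them: 4 XOR 8 XOR 11 = 7.
Result: 11 * 4 = 7 (in Nim).

7


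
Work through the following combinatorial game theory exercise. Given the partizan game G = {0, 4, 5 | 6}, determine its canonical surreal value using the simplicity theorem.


Left options: {0, 4, 5}, max = 5
Right options: {6}, min = 6
All options are numbers and max(Left) < min(Right), so by the simplicity theorem the value is the simplest (earliest-born) number strictly between 5 and 6.
No integer lies strictly between 5 and 6, so the value is the dyadic rational m/2^k in the interval with the smallest k (then m odd); search k = 1, 2, ...:
Denominator 2: 11/2 lies strictly between 5 and 6 -- found.
The simplest number in the interval is 11/2.
Game value = 11/2

11/2


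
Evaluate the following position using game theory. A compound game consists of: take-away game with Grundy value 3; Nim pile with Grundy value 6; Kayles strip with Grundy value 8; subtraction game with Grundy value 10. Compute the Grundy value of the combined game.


By the Sprague-Grundy theorem, the Grundy value of a sum of games is the XOR of individual Grundy values.
take-away game: Grundy value = 3. Running XOR: 0 XOR 3 = 3
Nim pile: Grundy value = 6. Running XOR: 3 XOR 6 = 5
Kayles strip: Grundy value = 8. Running XOR: 5 XOR 8 = 13
subtraction game: Grundy value = 10. Running XOR: 13 XOR 10 = 7
The combined Grundy value is 7.

7


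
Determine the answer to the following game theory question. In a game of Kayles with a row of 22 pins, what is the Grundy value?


Kayles: a move removes 1 or 2 adjacent pins from a contiguous row.
Removing pins from a row of k leaves two independent rows (a, b) with a + b = k - 1 (one pin) or a + b = k - 2 (two pins); an end removal gives a = 0.
By Sprague-Grundy, G(k) = mex{ G(a) XOR G(b) } over all these splits. G(0) = 0.
G(1): splits (0,0):0^0=0 -> mex({0}) = 1
G(2): splits (0,1):0^1=1 (0,0):0^0=0 -> mex({0, 1}) = 2
G(3): splits (0,2):0^2=2 (1,1):1^1=0 (0,1):0^1=1 -> mex({0, 1, 2}) = 3
G(4): splits (0,3):0^3=3 (1,2):1^2=3 (0,2):0^2=2 (1,1):1^1=0 -> mex({0, 2, 3}) = 1
G(5): splits (0,4):0^1=1 (1,3):1^3=2 (2,2):2^2=0 (0,3):0^3=3 (1,2):1^2=3 -> mex({0, 1, 2, 3}) = 4
G(6) = mex({0, 1, 2, 4}) = 3
G(7) = mex({0, 1, 3, 4, 5}) = 2
G(8) = mex({0, 2, 3, 5, 6}) = 1
G(9) = mex({0, 1, 2, 3, 6, 7}) = 4
G(10) = mex({0, 1, 3, 4, 5, 7}) = 2
G(11) = mex({0, 1, 2, 3, 4, 5}) = 6
G(12) = mex({0, 1, 2, 3, 5, 6, 7}) = 4
G(13) = mex({0, 2, 3, 4, 6, 7}) = 1
G(14) = mex({0, 1, 4, 5, 6, 7}) = 2
G(15) = mex({0, 1, 2, 3, 4, 5, 6}) = 7
G(16) = mex({0, 2, 3, 5, 6, 7}) = 1
G(17) = mex({0, 1, 2, 3, 5, 6, 7}) = 4
G(18) = mex({0, 1, 2, 4, 5, 6}) = 3
G(19) = mex({0, 1, 3, 4, 5, 7}) = 2
G(20) = mex({0, 2, 3, 4, 5, 6, 7}) = 1
G(21) = mex({0, 1, 2, 3, 5, 6, 7}) = 4
G(22) = mex({0, 1, 2, 3, 4, 5, 7}) = 6
Therefore G(22) = 6.

6


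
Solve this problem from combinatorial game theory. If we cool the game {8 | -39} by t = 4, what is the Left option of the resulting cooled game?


Original game: {8 | -39} (a switch {a | b} with a > b).
Cooling by t (for t below the temperature (a - b)/2 = 47/2) taxes each move by t: {a | b} cooled by t is {a - t | b + t}.
Cooling amount: t = 4
Cooled Left option: 8 - 4 = 4
Cooled Right option: -39 + 4 = -35
Cooled game: {4 | -35}
Left option = 4

4


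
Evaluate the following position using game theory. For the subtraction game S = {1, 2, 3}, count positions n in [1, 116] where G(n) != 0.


Subtraction set S = {1, 2, 3}, so G(n) = n mod 4.
G(n) = 0 when n is a multiple of 4.
Multiples of 4 in [1, 116]: 29
N-positions (nonzero Grundy) = 116 - 29 = 87

87


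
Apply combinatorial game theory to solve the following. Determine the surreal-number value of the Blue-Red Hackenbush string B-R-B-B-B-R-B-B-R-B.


Edges (from ground): B-R-B-B-B-R-B-B-R-B
By Berlekamp's sign-expansion rule, a Blue-Red Hackenbush stalk has the value of the surreal number whose sign sequence is the edge sequence with B -> + and R -> -.
Sign sequence: +-+++-++-+
Trace the sign expansion in the surreal number tree, starting from 0:
Edge 1: B (sign +) -> bounds (0, +inf), value = 1
Edge 2: R (sign -) -> bounds (0, 1), value = 1/2
Edge 3: B (sign +) -> bounds (1/2, 1), value = 3/4
Edge 4: B (sign +) -> bounds (3/4, 1), value = 7/8
Edge 5: B (sign +) -> bounds (7/8, 1), value = 15/16
Edge 6: R (sign -) -> bounds (7/8, 15/16), value = 29/32
Edge 7: B (sign +) -> bounds (29/32, 15/16), value = 59/64
Edge 8: B (sign +) -> bounds (59/64, 15/16), value = 119/128
Edge 9: R (sign -) -> bounds (59/64, 119/128), value = 237/256
Edge 10: B (sign +) -> bounds (237/256, 119/128), value = 475/512
Game value = 475/512

475/512


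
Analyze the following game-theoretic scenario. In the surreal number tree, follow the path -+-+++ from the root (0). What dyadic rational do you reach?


Sign expansion: -+-+++
Rule: track bounds (lo, hi), initially (-inf, +inf). On '+', the current value becomes lo and we move to the simplest number in (value, hi): value + 1 if hi = +inf, otherwise the midpoint (value + hi)/2. On '-', the current value becomes hi and we move to value - 1 if lo = -inf, otherwise the midpoint (lo + value)/2.
Start at 0.
Step 1: sign = -, move left. Bounds: (-inf, 0). Value = -1
Step 2: sign = +, move right. Bounds: (-1, 0). Value = -1/2
Step 3: sign = -, move left. Bounds: (-1, -1/2). Value = -3/4
Step 4: sign = +, move right. Bounds: (-3/4, -1/2). Value = -5/8
Step 5: sign = +, move right. Bounds: (-5/8, -1/2). Value = -9/16
Step 6: sign = +, move right. Bounds: (-9/16, -1/2). Value = -17/32
The surreal number with sign expansion -+-+++ is -17/32.

-17/32


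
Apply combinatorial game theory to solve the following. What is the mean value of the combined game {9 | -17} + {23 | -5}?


G1 = {9 | -17}, G2 = {23 | -5}
Each is a switch {a | b} with numbers a > b; its mean value is (a + b)/2, and mean value is additive over game sums: m(G1 + G2) = m(G1) + m(G2).
Mean of G1 = (9 + (-17))/2 = -8/2 = -4
Mean of G2 = (23 + (-5))/2 = 18/2 = 9
Mean of G1 + G2 = -4 + 9 = 5

5


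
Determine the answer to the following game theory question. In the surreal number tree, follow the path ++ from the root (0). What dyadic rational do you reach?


Sign expansion: ++
Rule: track bounds (lo, hi), initially (-inf, +inf). On '+', the current value becomes lo and we move to the simplest number in (value, hi): value + 1 if hi = +inf, otherwise the midpoint (value + hi)/2. On '-', the current value becomes hi and we move to value - 1 if lo = -inf, otherwise the midpoint (lo + value)/2.
Start at 0.
Step 1: sign = +, move right. Bounds: (0, +inf). Value = 1
Step 2: sign = +, move right. Bounds: (1, +inf). Value = 2
The surreal number with sign expansion ++ is 2.

2


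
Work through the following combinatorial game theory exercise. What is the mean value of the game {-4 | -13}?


Game = {-4 | -13}, a switch {a | b} with numbers a > b.
Its thermograph has left wall a - t and right wall b + t, which meet at t = (a - b)/2, where both equal (a + b)/2. So the mast (mean value) is at (a + b)/2.
Mean = (-4 + (-13))/2 = -17/2 = -17/2

-17/2


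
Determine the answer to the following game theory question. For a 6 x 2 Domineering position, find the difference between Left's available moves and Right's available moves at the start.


Board is 6 x 2 (rows x cols).
Left (vertical) placements: (rows-1) * cols = 5 * 2 = 10
Right (horizontal) placements: rows * (cols-1) = 6 * 1 = 6
Advantage = Left - Right = 10 - 6 = 4

4


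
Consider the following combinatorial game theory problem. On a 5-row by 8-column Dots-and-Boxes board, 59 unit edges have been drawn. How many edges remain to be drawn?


Grid: 5 x 8 boxes, i.e. 6 rows and 9 columns of dots.
Horizontal edges: (rows + 1) * cols = 6 * 8 = 48
Vertical edges: rows * (cols + 1) = 5 * 9 = 45
Total edges: 48 + 45 = 93
Edges drawn: 59
Remaining: 93 - 59 = 34

34


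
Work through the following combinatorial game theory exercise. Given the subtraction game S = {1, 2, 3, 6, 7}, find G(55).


The subtraction set is S = {1, 2, 3, 6, 7}.
G(k) = mex{ G(k - s) : s in S, s <= k }. We compute iteratively: G(0) = 0.
G(1) = mex({0}) = 1
G(2) = mex({0, 1}) = 2
G(3) = mex({0, 1, 2}) = 3
G(4) = mex({1, 2, 3}) = 0
G(5) = mex({0, 2, 3}) = 1
G(6) = mex({0, 1, 3}) = 2
G(7) = mex({0, 1, 2}) = 3
G(8) = mex({1, 2, 3}) = 0
G(9) = mex({0, 2, 3}) = 1
G(10) = mex({0, 1, 3}) = 2
Observe that G(4)..G(10) = 0, 1, 2, 3, 0, 1, 2 repeats G(0)..G(6) = 0, 1, 2, 3, 0, 1, 2.
For k >= max(S) = 7, G(k) is determined by the previous 7 values G(k-7)..G(k-1); a window of 7 consecutive values has recurred shifted by 4, so by induction G(k + 4) = G(k) for all k >= 0: the sequence is periodic from the start with period 4.
One period: G(0..3) = 0, 1, 2, 3.
55 mod 4 = 3, so G(55) = G(3) = 3.

3


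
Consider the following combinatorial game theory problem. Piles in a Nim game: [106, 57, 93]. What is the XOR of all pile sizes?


We need the XOR (exclusive or) of all pile sizes.
After XOR-ing pile 1 (size 106): 0 XOR 106 = 106
After XOR-ing pile 2 (size 57): 106 XOR 57 = 83
After XOR-ing pile 3 (size 93): 83 XOR 93 = 14
The Nim-value of this position is 14.

14


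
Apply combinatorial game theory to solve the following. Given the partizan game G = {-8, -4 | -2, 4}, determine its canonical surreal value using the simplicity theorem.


Left options: {-8, -4}, max = -4
Right options: {-2, 4}, min = -2
All options are numbers and max(Left) < min(Right), so by the simplicity theorem the value is the simplest (earliest-born) number strictly between -4 and -2.
The only integer strictly between -4 and -2 is -3.
No non-integer in the interval can be simpler: if x is a non-integer in the interval, then floor(x) or ceil(x) also lies in the interval (the interval contains an integer), and both are proper prefixes of x's sign expansion, i.e. born earlier. So the game value is -3.
Game value = -3

-3


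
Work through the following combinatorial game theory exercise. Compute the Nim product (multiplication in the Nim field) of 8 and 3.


Nim multiplication is bilinear over XOR: (u XOR v) * w = (u*w) XOR (v*w).
So we split each operand into its bit components and XOR the pairwise Nim products.
8 = 8 (as XOR of powers of 2).
3 = 1 + 2 (as XOR of powers of 2).
Using the standard Nim-product table on single bits:
  2*2 = 3,   2*4 = 8,   2*8 = 12,
  4*4 = 6,   4*8 = 11,  8*8 = 13,
and  1*x = x (identity), k*l = l*k (commutative).
Pairwise Nim products:
  8 * 1 = 8
  8 * 2 = 12
XOR them: 8 XOR 12 = 4.
Result: 8 * 3 = 4 (in Nim).

4


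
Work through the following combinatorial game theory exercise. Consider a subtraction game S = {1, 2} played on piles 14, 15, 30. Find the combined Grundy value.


Subtraction set: {1, 2}
For this subtraction set, G(n) = n mod 3 (period = max + 1 = 3).
Pile 1 (size 14): G(14) = 14 mod 3 = 2
Pile 2 (size 15): G(15) = 15 mod 3 = 0
Pile 3 (size 30): G(30) = 30 mod 3 = 0
Total Grundy value = XOR of all: 2 XOR 0 XOR 0 = 2

2


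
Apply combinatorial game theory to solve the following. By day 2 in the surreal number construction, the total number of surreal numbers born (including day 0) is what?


Day 0: {|} = 0 is born. Count = 1.
Day n: the number of surreal numbers born by day n is 2^(n+1) - 1.
By day 0: 2^1 - 1 = 1
By day 1: 2^2 - 1 = 3
By day 2: 2^3 - 1 = 7
By day 2: 7 surreal numbers.

7


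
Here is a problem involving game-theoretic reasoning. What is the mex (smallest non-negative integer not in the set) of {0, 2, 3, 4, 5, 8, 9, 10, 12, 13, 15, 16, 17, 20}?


Set = {0, 2, 3, 4, 5, 8, 9, 10, 12, 13, 15, 16, 17, 20}
0 is in the set.
1 is NOT in the set. This is the mex.
mex = 1

1


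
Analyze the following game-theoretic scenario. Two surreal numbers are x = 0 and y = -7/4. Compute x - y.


x = 0, y = -7/4
Converting to common denominator: 4
x = 0/4, y = -7/4
x - y = 0 - -7/4 = 7/4

7/4


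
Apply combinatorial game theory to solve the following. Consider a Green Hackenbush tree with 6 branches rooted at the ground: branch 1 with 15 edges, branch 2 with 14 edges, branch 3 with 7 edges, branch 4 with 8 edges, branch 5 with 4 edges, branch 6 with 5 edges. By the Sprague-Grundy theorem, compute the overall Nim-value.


The tree has 6 branches from the ground vertex.
In Green Hackenbush, the Nim-value of a simple path of length k is k.
Branch 1: length 15, Nim-value = 15
Branch 2: length 14, Nim-value = 14
Branch 3: length 7, Nim-value = 7
Branch 4: length 8, Nim-value = 8
Branch 5: length 4, Nim-value = 4
Branch 6: length 5, Nim-value = 5
Total Nim-value = XOR of all branch values:
0 XOR 15 = 15
15 XOR 14 = 1
1 XOR 7 = 6
6 XOR 8 = 14
14 XOR 4 = 10
10 XOR 5 = 15
Nim-value of the tree = 15

15


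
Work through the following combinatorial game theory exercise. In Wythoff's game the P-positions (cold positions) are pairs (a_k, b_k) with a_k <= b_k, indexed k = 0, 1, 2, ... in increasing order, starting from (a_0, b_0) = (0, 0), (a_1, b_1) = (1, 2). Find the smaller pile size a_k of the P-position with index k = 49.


By Wythoff's theorem, a_k = floor(k * phi) and b_k = floor(k * phi^2) = a_k + k, where phi = (1 + sqrt(5))/2 is the golden ratio.
phi = (1 + sqrt(5))/2 = 1.618034
k = 49
k * phi = 49 * 1.618034 = 79.283665
a_49 = floor(k * phi) = 79

79


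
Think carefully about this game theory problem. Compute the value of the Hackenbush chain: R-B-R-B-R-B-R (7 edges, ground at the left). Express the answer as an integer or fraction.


Edges (from ground): R-B-R-B-R-B-R
By Berlekamp's sign-expansion rule, a Blue-Red Hackenbush stalk has the value of the surreal number whose sign sequence is the edge sequence with B -> + and R -> -.
Sign sequence: -+-+-+-
Trace the sign expansion in the surreal number tree, starting from 0:
Edge 1: R (sign -) -> bounds (-inf, 0), value = -1
Edge 2: B (sign +) -> bounds (-1, 0), value = -1/2
Edge 3: R (sign -) -> bounds (-1, -1/2), value = -3/4
Edge 4: B (sign +) -> bounds (-3/4, -1/2), value = -5/8
Edge 5: R (sign -) -> bounds (-3/4, -5/8), value = -11/16
Edge 6: B (sign +) -> bounds (-11/16, -5/8), value = -21/32
Edge 7: R (sign -) -> bounds (-11/16, -21/32), value = -43/64
Game value = -43/64

-43/64


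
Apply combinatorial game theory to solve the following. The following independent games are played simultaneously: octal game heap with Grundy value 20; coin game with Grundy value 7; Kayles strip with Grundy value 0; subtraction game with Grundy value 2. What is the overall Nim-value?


By the Sprague-Grundy theorem, the Grundy value of a sum of games is the XOR of individual Grundy values.
octal game heap: Grundy value = 20. Running XOR: 0 XOR 20 = 20
coin game: Grundy value = 7. Running XOR: 20 XOR 7 = 19
Kayles strip: Grundy value = 0. Running XOR: 19 XOR 0 = 19
subtraction game: Grundy value = 2. Running XOR: 19 XOR 2 = 17
The combined Grundy value is 17.

17


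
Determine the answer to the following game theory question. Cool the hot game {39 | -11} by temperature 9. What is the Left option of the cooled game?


Original game: {39 | -11} (a switch {a | b} with a > b).
Cooling by t (for t below the temperature (a - b)/2 = 25) taxes each move by t: {a | b} cooled by t is {a - t | b + t}.
Cooling amount: t = 9
Cooled Left option: 39 - 9 = 30
Cooled Right option: -11 + 9 = -2
Cooled game: {30 | -2}
Left option = 30

30


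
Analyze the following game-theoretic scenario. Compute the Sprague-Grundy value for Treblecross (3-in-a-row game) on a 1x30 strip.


Treblecross: place X on empty cells; 3-in-a-row wins.
Playing within two cells of an existing X lets the opponent win at once, so sensible play treats the cells i-2..i+2 around each X as dead. The player left with no safe cell loses, so this is a normal-play take-away game on strips of safe cells.
Placing X at cell i (0-indexed) of a strip of k safe cells leaves independent strips of sizes max(0, i-2) and max(0, k-i-3). Hence G(k) = mex{ G(max(0,i-2)) XOR G(max(0,k-i-3)) : 0 <= i < k }, with G(0) = 0.
G(1): splits (0,0):0^0=0 -> mex({0}) = 1
G(2): splits (0,0):0^0=0 -> mex({0}) = 1
G(3): splits (0,0):0^0=0 -> mex({0}) = 1
G(4): splits (0,1):0^1=1 (0,0):0^0=0 -> mex({0, 1}) = 2
G(5): splits (0,2):0^1=1 (0,1):0^1=1 (0,0):0^0=0 -> mex({0, 1}) = 2
G(6) = mex({1}) = 0
G(7) = mex({0, 1, 2}) = 3
G(8) = mex({0, 1, 2}) = 3
G(9) = mex({0, 2}) = 1
G(10) = mex({0, 2, 3}) = 1
G(11) = mex({0, 3}) = 1
G(12) = mex({1, 3}) = 0
G(13) = mex({0, 1, 2, 3}) = 4
G(14) = mex({0, 1, 2}) = 3
G(15) = mex({0, 1, 2}) = 3
G(16) = mex({0, 1, 2, 4}) = 3
G(17) = mex({0, 1, 3, 4}) = 2
G(18) = mex({0, 1, 3, 4}) = 2
G(19) = mex({0, 1, 3, 5}) = 2
G(20) = mex({0, 1, 2, 3, 5}) = 4
G(21) = mex({0, 1, 2, 3, 5}) = 4
G(22) = mex({1, 2, 6}) = 0
G(23) = mex({0, 1, 2, 3, 4, 6}) = 5
G(24) = mex({0, 1, 2, 3, 4}) = 5
G(25) = mex({0, 1, 3, 4, 7}) = 2
G(26) = mex({0, 1, 3, 4, 5, 7}) = 2
G(27) = mex({0, 1, 3, 5}) = 2
G(28) = mex({0, 1, 2, 5}) = 3
G(29) = mex({0, 1, 2, 4, 5, 6}) = 3
G(30) = mex({1, 2, 4, 6}) = 0
Therefore G(30) = 0.

0


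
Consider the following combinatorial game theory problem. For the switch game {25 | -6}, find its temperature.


The game is {25 | -6}, a switch {a | b} with numbers a > b.
Cooling {a | b} by t gives {a - t | b + t}, which stops being hot when a - t = b + t, i.e. at t = (a - b)/2. So the temperature of a switch is (a - b)/2.
Temperature = (Left option - Right option) / 2
= (25 - (-6)) / 2
= 31 / 2
= 31/2

31/2


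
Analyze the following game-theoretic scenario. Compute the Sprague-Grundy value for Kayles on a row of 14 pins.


Kayles: a move removes 1 or 2 adjacent pins from a contiguous row.
Removing pins from a row of k leaves two independent rows (a, b) with a + b = k - 1 (one pin) or a + b = k - 2 (two pins); an end removal gives a = 0.
By Sprague-Grundy, G(k) = mex{ G(a) XOR G(b) } over all these splits. G(0) = 0.
G(1): splits (0,0):0^0=0 -> mex({0}) = 1
G(2): splits (0,1):0^1=1 (0,0):0^0=0 -> mex({0, 1}) = 2
G(3): splits (0,2):0^2=2 (1,1):1^1=0 (0,1):0^1=1 -> mex({0, 1, 2}) = 3
G(4): splits (0,3):0^3=3 (1,2):1^2=3 (0,2):0^2=2 (1,1):1^1=0 -> mex({0, 2, 3}) = 1
G(5): splits (0,4):0^1=1 (1,3):1^3=2 (2,2):2^2=0 (0,3):0^3=3 (1,2):1^2=3 -> mex({0, 1, 2, 3}) = 4
G(6) = mex({0, 1, 2, 4}) = 3
G(7) = mex({0, 1, 3, 4, 5}) = 2
G(8) = mex({0, 2, 3, 5, 6}) = 1
G(9) = mex({0, 1, 2, 3, 6, 7}) = 4
G(10) = mex({0, 1, 3, 4, 5, 7}) = 2
G(11) = mex({0, 1, 2, 3, 4, 5}) = 6
G(12) = mex({0, 1, 2, 3, 5, 6, 7}) = 4
G(13) = mex({0, 2, 3, 4, 6, 7}) = 1
G(14) = mex({0, 1, 4, 5, 6, 7}) = 2
Therefore G(14) = 2.

2


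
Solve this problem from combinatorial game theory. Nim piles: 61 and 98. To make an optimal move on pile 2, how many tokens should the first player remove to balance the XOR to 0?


Piles: 61 and 98
Current XOR: 61 XOR 98 = 95 (non-zero, so this is an N-position).
To make the XOR zero, we need to find a move that balances the piles.
For pile 2 (size 98): target = 98 XOR 95 = 61
We reduce pile 2 from 98 to 61.
Tokens removed: 98 - 61 = 37
Verification: 61 XOR 61 = 0

37


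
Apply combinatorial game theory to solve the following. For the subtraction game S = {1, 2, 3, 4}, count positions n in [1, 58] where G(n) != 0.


Subtraction set S = {1, 2, 3, 4}, so G(n) = n mod 5.
G(n) = 0 when n is a multiple of 5.
Multiples of 5 in [1, 58]: 11
N-positions (nonzero Grundy) = 58 - 11 = 47

47


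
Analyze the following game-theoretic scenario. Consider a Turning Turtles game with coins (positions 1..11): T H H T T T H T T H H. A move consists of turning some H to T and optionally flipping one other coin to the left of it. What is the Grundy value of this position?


Coins: T H H T T T H T T H H
Key fact: a single head at position k behaves exactly like a Nim heap of size k (turning it to T and optionally flipping a coin at j < k corresponds to moving the heap from k to j, or to 0), and heads combine as a disjunctive sum (two heads at the same place would cancel, matching j XOR j = 0). So the Nim-value is the XOR of the 1-indexed positions of the heads.
Face-up positions (1-indexed): [2, 3, 7, 10, 11]
XOR 0 with 2: 0 XOR 2 = 2
XOR 2 with 3: 2 XOR 3 = 1
XOR 1 with 7: 1 XOR 7 = 6
XOR 6 with 10: 6 XOR 10 = 12
XOR 12 with 11: 12 XOR 11 = 7
Nim-value = 7

7


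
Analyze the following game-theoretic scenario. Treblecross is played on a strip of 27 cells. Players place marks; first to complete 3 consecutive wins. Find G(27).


Treblecross: place X on empty cells; 3-in-a-row wins.
Playing within two cells of an existing X lets the opponent win at once, so sensible play treats the cells i-2..i+2 around each X as dead. The player left with no safe cell loses, so this is a normal-play take-away game on strips of safe cells.
Placing X at cell i (0-indexed) of a strip of k safe cells leaves independent strips of sizes max(0, i-2) and max(0, k-i-3). Hence G(k) = mex{ G(max(0,i-2)) XOR G(max(0,k-i-3)) : 0 <= i < k }, with G(0) = 0.
G(1): splits (0,0):0^0=0 -> mex({0}) = 1
G(2): splits (0,0):0^0=0 -> mex({0}) = 1
G(3): splits (0,0):0^0=0 -> mex({0}) = 1
G(4): splits (0,1):0^1=1 (0,0):0^0=0 -> mex({0, 1}) = 2
G(5): splits (0,2):0^1=1 (0,1):0^1=1 (0,0):0^0=0 -> mex({0, 1}) = 2
G(6) = mex({1}) = 0
G(7) = mex({0, 1, 2}) = 3
G(8) = mex({0, 1, 2}) = 3
G(9) = mex({0, 2}) = 1
G(10) = mex({0, 2, 3}) = 1
G(11) = mex({0, 3}) = 1
G(12) = mex({1, 3}) = 0
G(13) = mex({0, 1, 2, 3}) = 4
G(14) = mex({0, 1, 2}) = 3
G(15) = mex({0, 1, 2}) = 3
G(16) = mex({0, 1, 2, 4}) = 3
G(17) = mex({0, 1, 3, 4}) = 2
G(18) = mex({0, 1, 3, 4}) = 2
G(19) = mex({0, 1, 3, 5}) = 2
G(20) = mex({0, 1, 2, 3, 5}) = 4
G(21) = mex({0, 1, 2, 3, 5}) = 4
G(22) = mex({1, 2, 6}) = 0
G(23) = mex({0, 1, 2, 3, 4, 6}) = 5
G(24) = mex({0, 1, 2, 3, 4}) = 5
G(25) = mex({0, 1, 3, 4, 7}) = 2
G(26) = mex({0, 1, 3, 4, 5, 7}) = 2
G(27) = mex({0, 1, 3, 5}) = 2
Therefore G(27) = 2.

2
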